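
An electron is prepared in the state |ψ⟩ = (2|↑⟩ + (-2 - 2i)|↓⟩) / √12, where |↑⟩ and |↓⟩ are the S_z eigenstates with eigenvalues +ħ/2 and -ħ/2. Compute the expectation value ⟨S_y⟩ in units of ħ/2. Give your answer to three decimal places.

⟨σ_y⟩ = 2 Im(a* b)/(|a|²+|b|²) with a = 2, b = (-2 - 2i).
a* b = (-4 - 4i), so ⟨σ_y⟩ = -8/12.
⟨S_y⟩ = (ħ/2)·⟨σ_y⟩.

-0.667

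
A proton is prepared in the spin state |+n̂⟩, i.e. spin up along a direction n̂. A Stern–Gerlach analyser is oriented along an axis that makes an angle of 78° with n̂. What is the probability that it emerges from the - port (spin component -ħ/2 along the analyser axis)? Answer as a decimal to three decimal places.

0.396

For spin-½, the probability of finding spin-up along an axis at angle θ to the initial spin direction is cos²(θ/2); spin-down is sin²(θ/2).
θ = 78°, so P = sin²(39°) ≈ 0.396.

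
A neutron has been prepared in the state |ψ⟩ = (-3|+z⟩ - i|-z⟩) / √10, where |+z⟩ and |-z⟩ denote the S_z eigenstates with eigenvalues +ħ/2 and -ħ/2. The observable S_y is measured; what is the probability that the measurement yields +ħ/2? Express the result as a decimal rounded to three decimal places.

|+y⟩ = (|+z⟩ + i|-z⟩)/√2, so ⟨+y|ψ⟩ = (-4) / (√2·√10).
P = |-4|² / 20 = 16/20.

0.800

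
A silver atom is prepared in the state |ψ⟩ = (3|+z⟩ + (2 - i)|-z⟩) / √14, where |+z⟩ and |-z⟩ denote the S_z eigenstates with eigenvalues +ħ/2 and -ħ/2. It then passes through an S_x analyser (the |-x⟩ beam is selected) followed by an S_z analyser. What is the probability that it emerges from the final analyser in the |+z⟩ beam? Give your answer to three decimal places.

First analyser (S_x): P(|-x⟩) = |⟨-x|ψ⟩|² = 2/28.
After stage 1 the state is |-x⟩; P(|+z⟩) = |⟨+z|-x⟩|² = 1/2.
Joint probability = 2/28 × 1/2 = 0.036.

0.036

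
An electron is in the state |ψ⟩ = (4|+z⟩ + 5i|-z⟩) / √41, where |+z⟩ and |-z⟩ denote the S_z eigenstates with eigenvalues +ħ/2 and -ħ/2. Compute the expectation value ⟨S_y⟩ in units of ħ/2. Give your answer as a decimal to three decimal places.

⟨σ_y⟩ = 2 Im(a* b)/(|a|²+|b|²) with a = 4, b = 5i.
a* b = 20i, so ⟨σ_y⟩ = 40/41.
⟨S_y⟩ = (ħ/2)·⟨σ_y⟩.

0.976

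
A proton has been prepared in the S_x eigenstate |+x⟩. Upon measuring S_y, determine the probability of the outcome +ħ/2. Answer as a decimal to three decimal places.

0.500

In the S_z basis, |+x⟩ = (|+z⟩ + |-z⟩)/√2 and |+y⟩ = (|+z⟩ + i|-z⟩)/√2.
|⟨+y|+x⟩|² = 1/2.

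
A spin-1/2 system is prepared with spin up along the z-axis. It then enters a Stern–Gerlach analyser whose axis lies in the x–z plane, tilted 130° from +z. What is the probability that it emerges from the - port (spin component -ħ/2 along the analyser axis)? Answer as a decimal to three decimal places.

0.821

For spin-½, the probability of finding spin-up along an axis at angle θ to the initial spin direction is cos²(θ/2); spin-down is sin²(θ/2).
θ = 130°, so P = sin²(65°) ≈ 0.821.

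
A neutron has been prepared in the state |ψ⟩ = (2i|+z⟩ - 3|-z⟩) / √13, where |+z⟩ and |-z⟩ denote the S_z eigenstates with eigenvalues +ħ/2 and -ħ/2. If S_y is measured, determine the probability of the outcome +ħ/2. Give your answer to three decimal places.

|+y⟩ = (|+z⟩ + i|-z⟩)/√2, so ⟨+y|ψ⟩ = (5i) / (√2·√13).
P = |5i|² / 26 = 25/26.

0.962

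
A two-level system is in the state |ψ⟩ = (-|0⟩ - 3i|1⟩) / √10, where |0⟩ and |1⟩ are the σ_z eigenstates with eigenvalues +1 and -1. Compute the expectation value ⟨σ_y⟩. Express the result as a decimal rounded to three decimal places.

0.600

⟨σ_y⟩ = 2 Im(a* b)/(|a|²+|b|²) with a = -1, b = -3i.
a* b = 3i, so ⟨σ_y⟩ = 6/10.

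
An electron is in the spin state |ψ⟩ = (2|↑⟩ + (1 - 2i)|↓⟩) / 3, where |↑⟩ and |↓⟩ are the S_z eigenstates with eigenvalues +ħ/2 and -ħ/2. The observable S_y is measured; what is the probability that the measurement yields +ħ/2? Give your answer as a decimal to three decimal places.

0.056

|+y⟩ = (|↑⟩ + i|↓⟩)/√2, so ⟨+y|ψ⟩ = (-i) / (√2·3).
P = |-i|² / 18 = 1/18.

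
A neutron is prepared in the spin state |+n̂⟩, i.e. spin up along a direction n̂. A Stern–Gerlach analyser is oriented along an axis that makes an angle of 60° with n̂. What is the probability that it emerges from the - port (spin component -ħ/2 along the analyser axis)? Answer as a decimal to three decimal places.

For spin-½, the probability of finding spin-up along an axis at angle θ to the initial spin direction is cos²(θ/2); spin-down is sin²(θ/2).
θ = 60°, so P = sin²(30°) ≈ 0.250.

0.250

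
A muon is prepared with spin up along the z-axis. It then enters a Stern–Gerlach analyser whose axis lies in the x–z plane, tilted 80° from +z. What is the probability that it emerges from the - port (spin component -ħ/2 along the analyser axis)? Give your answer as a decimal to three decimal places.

0.413

For spin-½, the probability of finding spin-up along an axis at angle θ to the initial spin direction is cos²(θ/2); spin-down is sin²(θ/2).
θ = 80°, so P = sin²(40°) ≈ 0.413.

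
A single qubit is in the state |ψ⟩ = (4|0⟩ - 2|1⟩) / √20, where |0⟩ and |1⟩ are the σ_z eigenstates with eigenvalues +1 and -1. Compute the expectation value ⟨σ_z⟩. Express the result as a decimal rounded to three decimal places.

0.600

⟨σ_z⟩ = |a|² - |b|² divided by |a|²+|b|², with a, b the |0⟩, |1⟩ amplitudes.
= (16 - 4)/20 = 12/20.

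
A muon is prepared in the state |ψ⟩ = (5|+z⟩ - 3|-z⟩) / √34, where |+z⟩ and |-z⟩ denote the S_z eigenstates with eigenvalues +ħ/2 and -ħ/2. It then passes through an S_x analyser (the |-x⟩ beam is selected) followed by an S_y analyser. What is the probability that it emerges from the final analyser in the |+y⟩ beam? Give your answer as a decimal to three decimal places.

0.471

First analyser (S_x): P(|-x⟩) = |⟨-x|ψ⟩|² = 64/68.
After stage 1 the state is |-x⟩; P(|+y⟩) = |⟨+y|-x⟩|² = 1/2.
Joint probability = 64/68 × 1/2 = 0.471.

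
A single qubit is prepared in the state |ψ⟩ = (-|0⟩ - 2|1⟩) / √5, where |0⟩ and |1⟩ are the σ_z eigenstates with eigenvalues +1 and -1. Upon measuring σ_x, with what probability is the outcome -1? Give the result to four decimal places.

|-x⟩ = (|0⟩ - |1⟩)/√2, so ⟨-x|ψ⟩ = (1) / (√2·√5).
P = |1|² / 10 = 1/10.

0.1000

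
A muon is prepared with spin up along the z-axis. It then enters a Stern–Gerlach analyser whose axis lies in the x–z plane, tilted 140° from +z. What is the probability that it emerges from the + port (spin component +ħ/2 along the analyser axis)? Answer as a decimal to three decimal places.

For spin-½, the probability of finding spin-up along an axis at angle θ to the initial spin direction is cos²(θ/2); spin-down is sin²(θ/2).
θ = 140°, so P = cos²(70°) ≈ 0.117.

0.117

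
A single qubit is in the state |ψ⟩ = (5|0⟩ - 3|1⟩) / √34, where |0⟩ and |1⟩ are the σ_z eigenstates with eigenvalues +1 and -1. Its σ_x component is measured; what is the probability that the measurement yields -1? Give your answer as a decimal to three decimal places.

|-x⟩ = (|0⟩ - |1⟩)/√2, so ⟨-x|ψ⟩ = (8) / (√2·√34).
P = |8|² / 68 = 64/68.

0.941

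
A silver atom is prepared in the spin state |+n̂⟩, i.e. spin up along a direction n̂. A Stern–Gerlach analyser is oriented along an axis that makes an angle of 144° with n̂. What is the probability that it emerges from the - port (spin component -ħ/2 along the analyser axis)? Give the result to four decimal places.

For spin-½, the probability of finding spin-up along an axis at angle θ to the initial spin direction is cos²(θ/2); spin-down is sin²(θ/2).
θ = 144°, so P = sin²(72°) ≈ 0.9045.

0.9045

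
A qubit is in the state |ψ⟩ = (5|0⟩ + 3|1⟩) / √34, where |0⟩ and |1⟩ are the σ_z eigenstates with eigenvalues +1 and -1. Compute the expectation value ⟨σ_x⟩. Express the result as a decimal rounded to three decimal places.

0.882

⟨σ_x⟩ = 2 Re(a* b)/(|a|²+|b|²) with a = 5, b = 3.
a* b = 15, so ⟨σ_x⟩ = 30/34.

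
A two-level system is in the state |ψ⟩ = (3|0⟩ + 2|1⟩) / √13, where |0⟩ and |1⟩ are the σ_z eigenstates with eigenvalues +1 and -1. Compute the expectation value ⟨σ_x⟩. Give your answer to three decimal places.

0.923

⟨σ_x⟩ = 2 Re(a* b)/(|a|²+|b|²) with a = 3, b = 2.
a* b = 6, so ⟨σ_x⟩ = 12/13.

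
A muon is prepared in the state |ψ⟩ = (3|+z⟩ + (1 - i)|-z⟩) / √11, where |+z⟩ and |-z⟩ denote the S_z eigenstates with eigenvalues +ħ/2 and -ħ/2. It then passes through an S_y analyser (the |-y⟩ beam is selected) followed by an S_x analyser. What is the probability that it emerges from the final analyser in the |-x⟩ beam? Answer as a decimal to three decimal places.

First analyser (S_y): P(|-y⟩) = |⟨-y|ψ⟩|² = 17/22.
After stage 1 the state is |-y⟩; P(|-x⟩) = |⟨-x|-y⟩|² = 1/2.
Joint probability = 17/22 × 1/2 = 0.386.

0.386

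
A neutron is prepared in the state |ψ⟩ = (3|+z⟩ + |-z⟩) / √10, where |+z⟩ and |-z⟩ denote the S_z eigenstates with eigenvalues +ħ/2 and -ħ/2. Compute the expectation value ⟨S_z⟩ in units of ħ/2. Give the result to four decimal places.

0.8000

⟨σ_z⟩ = |a|² - |b|² divided by |a|²+|b|², with a, b the |+z⟩, |-z⟩ amplitudes.
= (9 - 1)/10 = 8/10.
⟨S_z⟩ = (ħ/2)·⟨σ_z⟩.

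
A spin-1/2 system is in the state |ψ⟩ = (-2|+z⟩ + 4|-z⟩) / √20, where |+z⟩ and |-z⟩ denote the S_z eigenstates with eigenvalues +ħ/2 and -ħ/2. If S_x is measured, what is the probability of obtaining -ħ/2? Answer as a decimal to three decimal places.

0.900

|-x⟩ = (|+z⟩ - |-z⟩)/√2, so ⟨-x|ψ⟩ = (-6) / (√2·√20).
P = |-6|² / 40 = 36/40.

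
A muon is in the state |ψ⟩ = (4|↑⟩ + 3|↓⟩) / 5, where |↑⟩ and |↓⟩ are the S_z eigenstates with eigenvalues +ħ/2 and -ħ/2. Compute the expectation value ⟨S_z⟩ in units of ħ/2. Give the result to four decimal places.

0.2800

⟨σ_z⟩ = |a|² - |b|² divided by |a|²+|b|², with a, b the |↑⟩, |↓⟩ amplitudes.
= (16 - 9)/25 = 7/25.
⟨S_z⟩ = (ħ/2)·⟨σ_z⟩.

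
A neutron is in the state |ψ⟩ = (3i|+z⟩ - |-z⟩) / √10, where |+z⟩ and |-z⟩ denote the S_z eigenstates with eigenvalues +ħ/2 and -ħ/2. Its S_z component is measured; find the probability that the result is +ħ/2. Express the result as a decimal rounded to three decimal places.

The +ħ/2 outcome corresponds to |+z⟩. Its amplitude in |ψ⟩ is 3i/√10.
P = |3i|² / 10 = 9/10.

0.900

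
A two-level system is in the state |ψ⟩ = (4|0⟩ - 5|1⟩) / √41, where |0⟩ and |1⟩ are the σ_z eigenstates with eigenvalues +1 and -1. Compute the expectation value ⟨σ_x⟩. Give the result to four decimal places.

⟨σ_x⟩ = 2 Re(a* b)/(|a|²+|b|²) with a = 4, b = -5.
a* b = -20, so ⟨σ_x⟩ = -40/41.

-0.9756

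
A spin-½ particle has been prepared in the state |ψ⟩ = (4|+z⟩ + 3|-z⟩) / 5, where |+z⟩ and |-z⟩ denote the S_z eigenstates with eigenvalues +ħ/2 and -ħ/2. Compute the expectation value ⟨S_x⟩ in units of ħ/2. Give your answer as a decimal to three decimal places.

⟨σ_x⟩ = 2 Re(a* b)/(|a|²+|b|²) with a = 4, b = 3.
a* b = 12, so ⟨σ_x⟩ = 24/25.
⟨S_x⟩ = (ħ/2)·⟨σ_x⟩.

0.960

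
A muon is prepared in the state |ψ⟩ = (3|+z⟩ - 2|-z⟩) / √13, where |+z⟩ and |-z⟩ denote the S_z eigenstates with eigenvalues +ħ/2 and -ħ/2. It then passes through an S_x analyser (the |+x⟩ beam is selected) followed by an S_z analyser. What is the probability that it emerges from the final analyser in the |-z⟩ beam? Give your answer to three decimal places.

First analyser (S_x): P(|+x⟩) = |⟨+x|ψ⟩|² = 1/26.
After stage 1 the state is |+x⟩; P(|-z⟩) = |⟨-z|+x⟩|² = 1/2.
Joint probability = 1/26 × 1/2 = 0.019.

0.019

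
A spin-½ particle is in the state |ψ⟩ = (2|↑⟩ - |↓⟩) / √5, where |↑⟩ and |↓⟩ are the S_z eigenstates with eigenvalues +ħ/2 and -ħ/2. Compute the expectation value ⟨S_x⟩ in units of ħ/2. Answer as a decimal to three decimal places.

⟨σ_x⟩ = 2 Re(a* b)/(|a|²+|b|²) with a = 2, b = -1.
a* b = -2, so ⟨σ_x⟩ = -4/5.
⟨S_x⟩ = (ħ/2)·⟨σ_x⟩.

-0.800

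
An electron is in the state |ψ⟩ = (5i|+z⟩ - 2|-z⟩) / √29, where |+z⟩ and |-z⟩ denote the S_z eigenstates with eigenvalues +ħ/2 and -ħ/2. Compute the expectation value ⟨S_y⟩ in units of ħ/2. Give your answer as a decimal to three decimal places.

0.690

⟨σ_y⟩ = 2 Im(a* b)/(|a|²+|b|²) with a = 5i, b = -2.
a* b = 10i, so ⟨σ_y⟩ = 20/29.
⟨S_y⟩ = (ħ/2)·⟨σ_y⟩.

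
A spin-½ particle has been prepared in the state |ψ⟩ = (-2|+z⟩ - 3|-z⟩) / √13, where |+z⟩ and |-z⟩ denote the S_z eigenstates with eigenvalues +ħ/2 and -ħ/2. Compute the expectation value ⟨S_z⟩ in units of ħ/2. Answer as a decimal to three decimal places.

-0.385

⟨σ_z⟩ = |a|² - |b|² divided by |a|²+|b|², with a, b the |+z⟩, |-z⟩ amplitudes.
= (4 - 9)/13 = -5/13.
⟨S_z⟩ = (ħ/2)·⟨σ_z⟩.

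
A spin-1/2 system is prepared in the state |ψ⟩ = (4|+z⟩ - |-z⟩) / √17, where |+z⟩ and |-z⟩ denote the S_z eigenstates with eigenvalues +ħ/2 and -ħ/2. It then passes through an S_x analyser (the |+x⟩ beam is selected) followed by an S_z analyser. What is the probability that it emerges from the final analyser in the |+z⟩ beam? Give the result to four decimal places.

First analyser (S_x): P(|+x⟩) = |⟨+x|ψ⟩|² = 9/34.
After stage 1 the state is |+x⟩; P(|+z⟩) = |⟨+z|+x⟩|² = 1/2.
Joint probability = 9/34 × 1/2 = 0.1324.

0.1324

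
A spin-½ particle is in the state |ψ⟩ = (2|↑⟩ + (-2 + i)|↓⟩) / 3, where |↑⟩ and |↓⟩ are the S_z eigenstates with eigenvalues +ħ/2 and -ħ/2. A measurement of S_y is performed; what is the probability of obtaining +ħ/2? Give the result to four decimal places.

0.7222

|+y⟩ = (|↑⟩ + i|↓⟩)/√2, so ⟨+y|ψ⟩ = (3 + 2i) / (√2·3).
P = |3 + 2i|² / 18 = 13/18.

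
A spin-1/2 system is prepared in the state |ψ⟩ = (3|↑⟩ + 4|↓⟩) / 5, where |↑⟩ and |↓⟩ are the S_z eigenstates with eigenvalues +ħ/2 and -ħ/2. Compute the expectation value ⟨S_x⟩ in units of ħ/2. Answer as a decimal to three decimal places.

⟨σ_x⟩ = 2 Re(a* b)/(|a|²+|b|²) with a = 3, b = 4.
a* b = 12, so ⟨σ_x⟩ = 24/25.
⟨S_x⟩ = (ħ/2)·⟨σ_x⟩.

0.960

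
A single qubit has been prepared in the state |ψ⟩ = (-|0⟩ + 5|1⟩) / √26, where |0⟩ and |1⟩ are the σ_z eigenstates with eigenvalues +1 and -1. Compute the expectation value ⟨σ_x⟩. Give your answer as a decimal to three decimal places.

-0.385

⟨σ_x⟩ = 2 Re(a* b)/(|a|²+|b|²) with a = -1, b = 5.
a* b = -5, so ⟨σ_x⟩ = -10/26.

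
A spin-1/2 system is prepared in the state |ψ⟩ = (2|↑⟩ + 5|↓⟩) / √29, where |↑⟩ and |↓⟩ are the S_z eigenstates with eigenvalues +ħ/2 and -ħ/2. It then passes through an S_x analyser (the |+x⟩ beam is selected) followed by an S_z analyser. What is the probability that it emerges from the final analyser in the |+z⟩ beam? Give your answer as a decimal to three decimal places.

0.422

First analyser (S_x): P(|+x⟩) = |⟨+x|ψ⟩|² = 49/58.
After stage 1 the state is |+x⟩; P(|+z⟩) = |⟨+z|+x⟩|² = 1/2.
Joint probability = 49/58 × 1/2 = 0.422.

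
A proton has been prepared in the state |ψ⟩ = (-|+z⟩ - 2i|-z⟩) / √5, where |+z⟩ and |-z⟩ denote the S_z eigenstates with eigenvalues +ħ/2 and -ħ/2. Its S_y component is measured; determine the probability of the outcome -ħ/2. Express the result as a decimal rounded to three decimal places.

|-y⟩ = (|+z⟩ - i|-z⟩)/√2, so ⟨-y|ψ⟩ = (1) / (√2·√5).
P = |1|² / 10 = 1/10.

0.100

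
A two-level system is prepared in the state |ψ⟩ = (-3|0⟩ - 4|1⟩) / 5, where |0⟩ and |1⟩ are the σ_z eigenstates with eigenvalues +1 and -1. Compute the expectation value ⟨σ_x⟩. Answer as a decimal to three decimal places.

⟨σ_x⟩ = 2 Re(a* b)/(|a|²+|b|²) with a = -3, b = -4.
a* b = 12, so ⟨σ_x⟩ = 24/25.

0.960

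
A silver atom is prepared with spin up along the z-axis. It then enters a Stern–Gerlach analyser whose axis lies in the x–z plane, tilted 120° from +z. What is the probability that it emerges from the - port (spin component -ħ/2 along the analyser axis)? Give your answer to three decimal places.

For spin-½, the probability of finding spin-up along an axis at angle θ to the initial spin direction is cos²(θ/2); spin-down is sin²(θ/2).
θ = 120°, so P = sin²(60°) ≈ 0.750.

0.750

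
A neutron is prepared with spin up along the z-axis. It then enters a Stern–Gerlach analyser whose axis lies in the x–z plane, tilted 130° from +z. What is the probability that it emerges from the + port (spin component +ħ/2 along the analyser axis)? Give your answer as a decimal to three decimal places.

0.179

For spin-½, the probability of finding spin-up along an axis at angle θ to the initial spin direction is cos²(θ/2); spin-down is sin²(θ/2).
θ = 130°, so P = cos²(65°) ≈ 0.179.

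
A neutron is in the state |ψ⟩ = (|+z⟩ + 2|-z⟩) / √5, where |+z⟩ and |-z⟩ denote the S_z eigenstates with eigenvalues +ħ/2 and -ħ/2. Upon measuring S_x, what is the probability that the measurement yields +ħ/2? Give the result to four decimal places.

0.9000

|+x⟩ = (|+z⟩ + |-z⟩)/√2, so ⟨+x|ψ⟩ = (3) / (√2·√5).
P = |3|² / 10 = 9/10.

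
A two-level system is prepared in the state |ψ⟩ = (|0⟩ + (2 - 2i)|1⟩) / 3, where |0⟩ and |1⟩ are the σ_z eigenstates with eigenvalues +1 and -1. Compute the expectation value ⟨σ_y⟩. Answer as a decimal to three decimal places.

-0.444

⟨σ_y⟩ = 2 Im(a* b)/(|a|²+|b|²) with a = 1, b = (2 - 2i).
a* b = (2 - 2i), so ⟨σ_y⟩ = -4/9.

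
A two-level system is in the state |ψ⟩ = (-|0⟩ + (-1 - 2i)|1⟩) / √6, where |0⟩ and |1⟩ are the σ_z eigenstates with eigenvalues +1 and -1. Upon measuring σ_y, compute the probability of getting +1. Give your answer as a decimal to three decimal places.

|+y⟩ = (|0⟩ + i|1⟩)/√2, so ⟨+y|ψ⟩ = (-3 + i) / (√2·√6).
P = |-3 + i|² / 12 = 10/12.

0.833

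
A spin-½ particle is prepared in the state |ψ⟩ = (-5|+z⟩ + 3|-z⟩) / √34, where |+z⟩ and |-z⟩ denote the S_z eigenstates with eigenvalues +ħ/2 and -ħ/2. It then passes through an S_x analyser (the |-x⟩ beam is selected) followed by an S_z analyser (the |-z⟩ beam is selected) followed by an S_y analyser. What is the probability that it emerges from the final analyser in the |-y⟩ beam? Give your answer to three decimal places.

0.235

First analyser (S_x): P(|-x⟩) = |⟨-x|ψ⟩|² = 64/68.
After stage 1 the state is |-x⟩; P(|-z⟩) = |⟨-z|-x⟩|² = 1/2.
After stage 2 the state is |-z⟩; P(|-y⟩) = |⟨-y|-z⟩|² = 1/2.
Joint probability = 64/68 × 1/2 × 1/2 = 0.235.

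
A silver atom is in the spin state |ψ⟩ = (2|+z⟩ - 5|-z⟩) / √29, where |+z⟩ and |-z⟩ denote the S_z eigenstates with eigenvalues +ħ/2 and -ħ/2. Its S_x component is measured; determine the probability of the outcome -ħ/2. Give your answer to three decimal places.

|-x⟩ = (|+z⟩ - |-z⟩)/√2, so ⟨-x|ψ⟩ = (7) / (√2·√29).
P = |7|² / 58 = 49/58.

0.845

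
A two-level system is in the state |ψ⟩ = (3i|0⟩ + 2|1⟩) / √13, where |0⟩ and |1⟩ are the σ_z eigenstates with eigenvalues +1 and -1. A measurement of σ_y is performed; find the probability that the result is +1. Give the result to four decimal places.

|+y⟩ = (|0⟩ + i|1⟩)/√2, so ⟨+y|ψ⟩ = (i) / (√2·√13).
P = |i|² / 26 = 1/26.

0.0385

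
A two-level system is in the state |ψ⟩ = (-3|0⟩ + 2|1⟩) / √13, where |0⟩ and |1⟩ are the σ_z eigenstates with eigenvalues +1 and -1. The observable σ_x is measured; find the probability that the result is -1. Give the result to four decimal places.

0.9615

|-x⟩ = (|0⟩ - |1⟩)/√2, so ⟨-x|ψ⟩ = (-5) / (√2·√13).
P = |-5|² / 26 = 25/26.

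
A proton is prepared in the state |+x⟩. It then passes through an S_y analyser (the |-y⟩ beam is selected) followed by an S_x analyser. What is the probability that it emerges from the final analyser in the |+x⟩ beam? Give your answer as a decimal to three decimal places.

0.250

First analyser (S_y): from |+x⟩, P(|-y⟩) = 1/2.
After stage 1 the state is |-y⟩; P(|+x⟩) = |⟨+x|-y⟩|² = 1/2.
Joint probability = 1/2 × 1/2 = 0.250.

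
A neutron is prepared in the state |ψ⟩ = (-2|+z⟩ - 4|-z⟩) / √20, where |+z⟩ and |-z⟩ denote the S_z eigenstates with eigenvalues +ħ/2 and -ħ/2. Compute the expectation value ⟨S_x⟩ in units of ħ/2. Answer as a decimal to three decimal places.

0.800

⟨σ_x⟩ = 2 Re(a* b)/(|a|²+|b|²) with a = -2, b = -4.
a* b = 8, so ⟨σ_x⟩ = 16/20.
⟨S_x⟩ = (ħ/2)·⟨σ_x⟩.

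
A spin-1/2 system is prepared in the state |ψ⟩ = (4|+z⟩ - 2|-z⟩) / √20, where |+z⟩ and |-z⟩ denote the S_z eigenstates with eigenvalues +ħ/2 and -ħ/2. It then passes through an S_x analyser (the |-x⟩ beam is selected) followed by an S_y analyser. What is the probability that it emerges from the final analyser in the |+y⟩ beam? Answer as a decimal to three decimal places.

First analyser (S_x): P(|-x⟩) = |⟨-x|ψ⟩|² = 36/40.
After stage 1 the state is |-x⟩; P(|+y⟩) = |⟨+y|-x⟩|² = 1/2.
Joint probability = 36/40 × 1/2 = 0.450.

0.450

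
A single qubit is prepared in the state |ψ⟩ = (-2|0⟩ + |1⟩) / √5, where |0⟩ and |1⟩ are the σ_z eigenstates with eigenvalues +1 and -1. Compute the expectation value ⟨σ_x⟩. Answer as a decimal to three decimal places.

⟨σ_x⟩ = 2 Re(a* b)/(|a|²+|b|²) with a = -2, b = 1.
a* b = -2, so ⟨σ_x⟩ = -4/5.

-0.800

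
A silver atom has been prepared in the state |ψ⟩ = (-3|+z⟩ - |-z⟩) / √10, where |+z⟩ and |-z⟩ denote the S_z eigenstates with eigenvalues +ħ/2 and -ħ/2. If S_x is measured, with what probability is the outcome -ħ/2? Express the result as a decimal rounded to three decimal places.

|-x⟩ = (|+z⟩ - |-z⟩)/√2, so ⟨-x|ψ⟩ = (-2) / (√2·√10).
P = |-2|² / 20 = 4/20.

0.200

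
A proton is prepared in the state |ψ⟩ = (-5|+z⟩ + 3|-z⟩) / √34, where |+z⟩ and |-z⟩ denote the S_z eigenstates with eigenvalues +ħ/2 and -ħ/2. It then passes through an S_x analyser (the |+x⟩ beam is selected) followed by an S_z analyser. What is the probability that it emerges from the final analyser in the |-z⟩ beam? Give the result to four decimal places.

First analyser (S_x): P(|+x⟩) = |⟨+x|ψ⟩|² = 4/68.
After stage 1 the state is |+x⟩; P(|-z⟩) = |⟨-z|+x⟩|² = 1/2.
Joint probability = 4/68 × 1/2 = 0.0294.

0.0294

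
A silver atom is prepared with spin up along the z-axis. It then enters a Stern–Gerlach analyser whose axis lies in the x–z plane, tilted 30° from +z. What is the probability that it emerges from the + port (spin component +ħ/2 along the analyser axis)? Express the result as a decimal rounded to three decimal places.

0.933

For spin-½, the probability of finding spin-up along an axis at angle θ to the initial spin direction is cos²(θ/2); spin-down is sin²(θ/2).
θ = 30°, so P = cos²(15°) ≈ 0.933.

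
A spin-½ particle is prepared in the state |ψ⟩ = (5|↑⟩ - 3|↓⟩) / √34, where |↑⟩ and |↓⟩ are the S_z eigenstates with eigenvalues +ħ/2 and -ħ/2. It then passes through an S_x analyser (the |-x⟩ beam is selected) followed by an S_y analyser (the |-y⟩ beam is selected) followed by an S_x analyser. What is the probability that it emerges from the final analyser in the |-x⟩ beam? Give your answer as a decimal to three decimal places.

First analyser (S_x): P(|-x⟩) = |⟨-x|ψ⟩|² = 64/68.
After stage 1 the state is |-x⟩; P(|-y⟩) = |⟨-y|-x⟩|² = 1/2.
After stage 2 the state is |-y⟩; P(|-x⟩) = |⟨-x|-y⟩|² = 1/2.
Joint probability = 64/68 × 1/2 × 1/2 = 0.235.

0.235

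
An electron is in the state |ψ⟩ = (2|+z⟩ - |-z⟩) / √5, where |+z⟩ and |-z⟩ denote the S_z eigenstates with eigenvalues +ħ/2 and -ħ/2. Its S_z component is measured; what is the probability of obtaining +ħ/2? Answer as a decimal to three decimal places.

0.800

The +ħ/2 outcome corresponds to |+z⟩. Its amplitude in |ψ⟩ is 2/√5.
P = |2|² / 5 = 4/5.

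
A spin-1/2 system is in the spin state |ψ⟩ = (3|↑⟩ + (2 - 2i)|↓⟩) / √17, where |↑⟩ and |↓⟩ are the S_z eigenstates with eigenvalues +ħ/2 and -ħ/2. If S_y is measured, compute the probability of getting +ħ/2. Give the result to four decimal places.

0.1471

|+y⟩ = (|↑⟩ + i|↓⟩)/√2, so ⟨+y|ψ⟩ = (1 - 2i) / (√2·√17).
P = |1 - 2i|² / 34 = 5/34.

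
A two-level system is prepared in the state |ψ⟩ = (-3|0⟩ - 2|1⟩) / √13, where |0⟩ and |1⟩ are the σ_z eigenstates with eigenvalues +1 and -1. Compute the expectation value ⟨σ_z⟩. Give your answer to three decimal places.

⟨σ_z⟩ = |a|² - |b|² divided by |a|²+|b|², with a, b the |0⟩, |1⟩ amplitudes.
= (9 - 4)/13 = 5/13.

0.385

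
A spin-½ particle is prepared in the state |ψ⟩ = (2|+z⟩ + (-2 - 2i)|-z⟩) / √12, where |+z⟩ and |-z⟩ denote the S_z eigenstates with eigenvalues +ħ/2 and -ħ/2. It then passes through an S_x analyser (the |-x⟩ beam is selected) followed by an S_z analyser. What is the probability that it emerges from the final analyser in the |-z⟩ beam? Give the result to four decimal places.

0.4167

First analyser (S_x): P(|-x⟩) = |⟨-x|ψ⟩|² = 20/24.
After stage 1 the state is |-x⟩; P(|-z⟩) = |⟨-z|-x⟩|² = 1/2.
Joint probability = 20/24 × 1/2 = 0.4167.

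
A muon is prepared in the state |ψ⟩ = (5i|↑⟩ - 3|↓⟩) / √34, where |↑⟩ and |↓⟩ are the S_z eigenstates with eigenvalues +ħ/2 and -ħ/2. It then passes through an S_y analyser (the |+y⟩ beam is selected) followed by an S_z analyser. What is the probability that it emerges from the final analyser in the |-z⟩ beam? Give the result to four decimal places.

0.4706

First analyser (S_y): P(|+y⟩) = |⟨+y|ψ⟩|² = 64/68.
After stage 1 the state is |+y⟩; P(|-z⟩) = |⟨-z|+y⟩|² = 1/2.
Joint probability = 64/68 × 1/2 = 0.4706.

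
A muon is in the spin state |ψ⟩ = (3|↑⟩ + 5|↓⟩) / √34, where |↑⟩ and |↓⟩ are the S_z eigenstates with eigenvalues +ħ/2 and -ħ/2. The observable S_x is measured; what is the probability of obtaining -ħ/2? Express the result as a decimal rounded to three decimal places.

|-x⟩ = (|↑⟩ - |↓⟩)/√2, so ⟨-x|ψ⟩ = (-2) / (√2·√34).
P = |-2|² / 68 = 4/68.

0.059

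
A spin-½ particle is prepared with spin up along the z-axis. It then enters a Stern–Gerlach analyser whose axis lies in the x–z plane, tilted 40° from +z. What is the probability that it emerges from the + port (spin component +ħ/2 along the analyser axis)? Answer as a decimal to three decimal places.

0.883

For spin-½, the probability of finding spin-up along an axis at angle θ to the initial spin direction is cos²(θ/2); spin-down is sin²(θ/2).
θ = 40°, so P = cos²(20°) ≈ 0.883.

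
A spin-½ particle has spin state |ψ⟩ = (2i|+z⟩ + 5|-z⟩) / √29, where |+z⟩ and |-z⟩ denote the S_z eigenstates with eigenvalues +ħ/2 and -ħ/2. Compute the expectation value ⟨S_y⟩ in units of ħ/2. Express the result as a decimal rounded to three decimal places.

-0.690

⟨σ_y⟩ = 2 Im(a* b)/(|a|²+|b|²) with a = 2i, b = 5.
a* b = -10i, so ⟨σ_y⟩ = -20/29.
⟨S_y⟩ = (ħ/2)·⟨σ_y⟩.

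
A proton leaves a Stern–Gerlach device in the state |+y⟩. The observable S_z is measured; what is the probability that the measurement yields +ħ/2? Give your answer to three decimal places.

In the S_z basis, |+y⟩ = (|+z⟩ + i|-z⟩)/√2 and |+z⟩ = |+z⟩.
|⟨+z|+y⟩|² = 1/2.

0.500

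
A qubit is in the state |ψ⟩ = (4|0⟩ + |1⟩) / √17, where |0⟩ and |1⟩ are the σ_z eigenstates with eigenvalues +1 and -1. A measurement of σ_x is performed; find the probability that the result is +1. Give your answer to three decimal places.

|+x⟩ = (|0⟩ + |1⟩)/√2, so ⟨+x|ψ⟩ = (5) / (√2·√17).
P = |5|² / 34 = 25/34.

0.735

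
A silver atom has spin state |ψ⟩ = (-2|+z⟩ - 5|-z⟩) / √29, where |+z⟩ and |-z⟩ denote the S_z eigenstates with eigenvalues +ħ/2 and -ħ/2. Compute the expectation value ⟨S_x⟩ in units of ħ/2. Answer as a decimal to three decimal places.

⟨σ_x⟩ = 2 Re(a* b)/(|a|²+|b|²) with a = -2, b = -5.
a* b = 10, so ⟨σ_x⟩ = 20/29.
⟨S_x⟩ = (ħ/2)·⟨σ_x⟩.

0.690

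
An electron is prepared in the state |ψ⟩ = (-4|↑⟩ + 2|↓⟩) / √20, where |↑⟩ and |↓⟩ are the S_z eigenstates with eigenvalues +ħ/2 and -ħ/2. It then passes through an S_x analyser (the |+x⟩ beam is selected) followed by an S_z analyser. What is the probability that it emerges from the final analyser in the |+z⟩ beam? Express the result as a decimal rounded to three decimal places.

0.050

First analyser (S_x): P(|+x⟩) = |⟨+x|ψ⟩|² = 4/40.
After stage 1 the state is |+x⟩; P(|+z⟩) = |⟨+z|+x⟩|² = 1/2.
Joint probability = 4/40 × 1/2 = 0.050.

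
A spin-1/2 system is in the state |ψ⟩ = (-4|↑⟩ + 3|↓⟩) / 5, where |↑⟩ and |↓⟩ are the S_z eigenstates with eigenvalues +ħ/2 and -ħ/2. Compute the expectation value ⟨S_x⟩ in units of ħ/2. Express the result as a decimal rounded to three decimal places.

⟨σ_x⟩ = 2 Re(a* b)/(|a|²+|b|²) with a = -4, b = 3.
a* b = -12, so ⟨σ_x⟩ = -24/25.
⟨S_x⟩ = (ħ/2)·⟨σ_x⟩.

-0.960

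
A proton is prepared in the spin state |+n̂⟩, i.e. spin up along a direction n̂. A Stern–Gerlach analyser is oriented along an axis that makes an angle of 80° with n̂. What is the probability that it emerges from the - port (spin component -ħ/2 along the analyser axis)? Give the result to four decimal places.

0.4132

For spin-½, the probability of finding spin-up along an axis at angle θ to the initial spin direction is cos²(θ/2); spin-down is sin²(θ/2).
θ = 80°, so P = sin²(40°) ≈ 0.4132.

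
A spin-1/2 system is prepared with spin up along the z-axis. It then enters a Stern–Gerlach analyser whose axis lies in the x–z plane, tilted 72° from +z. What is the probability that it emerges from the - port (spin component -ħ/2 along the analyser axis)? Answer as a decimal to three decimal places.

For spin-½, the probability of finding spin-up along an axis at angle θ to the initial spin direction is cos²(θ/2); spin-down is sin²(θ/2).
θ = 72°, so P = sin²(36°) ≈ 0.345.

0.345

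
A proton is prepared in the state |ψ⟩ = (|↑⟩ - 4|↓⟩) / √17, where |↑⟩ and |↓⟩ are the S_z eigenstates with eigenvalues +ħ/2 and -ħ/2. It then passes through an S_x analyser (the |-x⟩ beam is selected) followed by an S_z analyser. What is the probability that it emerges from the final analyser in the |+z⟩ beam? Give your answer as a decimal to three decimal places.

First analyser (S_x): P(|-x⟩) = |⟨-x|ψ⟩|² = 25/34.
After stage 1 the state is |-x⟩; P(|+z⟩) = |⟨+z|-x⟩|² = 1/2.
Joint probability = 25/34 × 1/2 = 0.368.

0.368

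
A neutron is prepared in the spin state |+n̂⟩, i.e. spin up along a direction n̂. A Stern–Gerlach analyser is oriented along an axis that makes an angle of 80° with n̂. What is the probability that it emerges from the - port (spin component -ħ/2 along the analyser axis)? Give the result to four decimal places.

For spin-½, the probability of finding spin-up along an axis at angle θ to the initial spin direction is cos²(θ/2); spin-down is sin²(θ/2).
θ = 80°, so P = sin²(40°) ≈ 0.4132.

0.4132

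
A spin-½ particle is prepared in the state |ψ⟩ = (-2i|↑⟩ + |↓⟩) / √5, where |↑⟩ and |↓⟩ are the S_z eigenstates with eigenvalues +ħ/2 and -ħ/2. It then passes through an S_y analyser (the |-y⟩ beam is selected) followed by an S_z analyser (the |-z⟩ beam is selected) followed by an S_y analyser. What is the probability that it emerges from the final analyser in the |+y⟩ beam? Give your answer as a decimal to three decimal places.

0.025

First analyser (S_y): P(|-y⟩) = |⟨-y|ψ⟩|² = 1/10.
After stage 1 the state is |-y⟩; P(|-z⟩) = |⟨-z|-y⟩|² = 1/2.
After stage 2 the state is |-z⟩; P(|+y⟩) = |⟨+y|-z⟩|² = 1/2.
Joint probability = 1/10 × 1/2 × 1/2 = 0.025.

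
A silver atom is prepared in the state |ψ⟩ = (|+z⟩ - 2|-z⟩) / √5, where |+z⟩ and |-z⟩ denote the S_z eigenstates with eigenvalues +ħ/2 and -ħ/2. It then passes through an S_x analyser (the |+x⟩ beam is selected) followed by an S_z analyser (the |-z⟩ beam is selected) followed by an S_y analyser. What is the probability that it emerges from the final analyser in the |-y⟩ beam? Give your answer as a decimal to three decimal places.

First analyser (S_x): P(|+x⟩) = |⟨+x|ψ⟩|² = 1/10.
After stage 1 the state is |+x⟩; P(|-z⟩) = |⟨-z|+x⟩|² = 1/2.
After stage 2 the state is |-z⟩; P(|-y⟩) = |⟨-y|-z⟩|² = 1/2.
Joint probability = 1/10 × 1/2 × 1/2 = 0.025.

0.025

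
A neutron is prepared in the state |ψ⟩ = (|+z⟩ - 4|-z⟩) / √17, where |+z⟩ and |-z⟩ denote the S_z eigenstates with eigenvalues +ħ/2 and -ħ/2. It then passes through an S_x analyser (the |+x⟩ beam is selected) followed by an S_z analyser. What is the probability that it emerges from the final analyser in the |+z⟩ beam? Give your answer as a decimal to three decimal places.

First analyser (S_x): P(|+x⟩) = |⟨+x|ψ⟩|² = 9/34.
After stage 1 the state is |+x⟩; P(|+z⟩) = |⟨+z|+x⟩|² = 1/2.
Joint probability = 9/34 × 1/2 = 0.132.

0.132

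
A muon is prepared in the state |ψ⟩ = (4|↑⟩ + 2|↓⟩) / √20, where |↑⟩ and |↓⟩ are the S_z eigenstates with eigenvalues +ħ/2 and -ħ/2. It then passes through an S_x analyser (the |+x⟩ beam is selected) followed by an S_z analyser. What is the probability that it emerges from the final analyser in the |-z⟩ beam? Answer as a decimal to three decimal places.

0.450

First analyser (S_x): P(|+x⟩) = |⟨+x|ψ⟩|² = 36/40.
After stage 1 the state is |+x⟩; P(|-z⟩) = |⟨-z|+x⟩|² = 1/2.
Joint probability = 36/40 × 1/2 = 0.450.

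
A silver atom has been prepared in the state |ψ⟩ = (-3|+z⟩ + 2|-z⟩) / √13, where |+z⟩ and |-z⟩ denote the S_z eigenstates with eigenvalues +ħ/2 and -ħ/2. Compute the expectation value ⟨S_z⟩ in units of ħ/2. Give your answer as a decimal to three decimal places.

⟨σ_z⟩ = |a|² - |b|² divided by |a|²+|b|², with a, b the |+z⟩, |-z⟩ amplitudes.
= (9 - 4)/13 = 5/13.
⟨S_z⟩ = (ħ/2)·⟨σ_z⟩.

0.385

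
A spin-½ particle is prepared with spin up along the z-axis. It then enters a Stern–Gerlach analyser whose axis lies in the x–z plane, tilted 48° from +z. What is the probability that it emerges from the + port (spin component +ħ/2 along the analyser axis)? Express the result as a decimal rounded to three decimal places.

For spin-½, the probability of finding spin-up along an axis at angle θ to the initial spin direction is cos²(θ/2); spin-down is sin²(θ/2).
θ = 48°, so P = cos²(24°) ≈ 0.835.

0.835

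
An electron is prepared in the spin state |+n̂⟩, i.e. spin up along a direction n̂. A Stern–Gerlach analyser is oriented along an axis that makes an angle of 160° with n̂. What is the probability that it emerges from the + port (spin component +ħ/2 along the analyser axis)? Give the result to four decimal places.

For spin-½, the probability of finding spin-up along an axis at angle θ to the initial spin direction is cos²(θ/2); spin-down is sin²(θ/2).
θ = 160°, so P = cos²(80°) ≈ 0.0302.

0.0302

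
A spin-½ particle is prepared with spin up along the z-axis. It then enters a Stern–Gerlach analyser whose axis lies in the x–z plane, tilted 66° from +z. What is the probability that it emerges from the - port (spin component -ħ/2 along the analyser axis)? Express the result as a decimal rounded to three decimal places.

0.297

For spin-½, the probability of finding spin-up along an axis at angle θ to the initial spin direction is cos²(θ/2); spin-down is sin²(θ/2).
θ = 66°, so P = sin²(33°) ≈ 0.297.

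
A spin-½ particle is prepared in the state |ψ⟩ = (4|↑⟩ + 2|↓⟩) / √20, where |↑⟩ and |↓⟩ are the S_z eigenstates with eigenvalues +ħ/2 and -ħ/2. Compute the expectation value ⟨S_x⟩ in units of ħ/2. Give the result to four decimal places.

0.8000

⟨σ_x⟩ = 2 Re(a* b)/(|a|²+|b|²) with a = 4, b = 2.
a* b = 8, so ⟨σ_x⟩ = 16/20.
⟨S_x⟩ = (ħ/2)·⟨σ_x⟩.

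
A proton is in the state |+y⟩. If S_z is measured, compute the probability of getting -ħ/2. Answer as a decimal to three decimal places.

In the S_z basis, |+y⟩ = (|+z⟩ + i|-z⟩)/√2 and |-z⟩ = |-z⟩.
|⟨-z|+y⟩|² = 1/2.

0.500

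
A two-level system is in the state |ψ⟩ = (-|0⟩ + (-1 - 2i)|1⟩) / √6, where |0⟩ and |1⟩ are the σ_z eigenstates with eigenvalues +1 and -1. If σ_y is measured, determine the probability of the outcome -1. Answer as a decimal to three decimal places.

|-y⟩ = (|0⟩ - i|1⟩)/√2, so ⟨-y|ψ⟩ = (1 - i) / (√2·√6).
P = |1 - i|² / 12 = 2/12.

0.167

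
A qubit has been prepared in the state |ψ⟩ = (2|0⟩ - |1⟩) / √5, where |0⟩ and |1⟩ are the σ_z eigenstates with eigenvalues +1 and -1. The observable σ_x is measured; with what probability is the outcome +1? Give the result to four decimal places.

|+x⟩ = (|0⟩ + |1⟩)/√2, so ⟨+x|ψ⟩ = (1) / (√2·√5).
P = |1|² / 10 = 1/10.

0.1000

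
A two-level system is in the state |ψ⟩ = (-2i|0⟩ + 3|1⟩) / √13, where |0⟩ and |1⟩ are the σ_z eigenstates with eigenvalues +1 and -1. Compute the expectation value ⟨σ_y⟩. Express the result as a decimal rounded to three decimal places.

⟨σ_y⟩ = 2 Im(a* b)/(|a|²+|b|²) with a = -2i, b = 3.
a* b = 6i, so ⟨σ_y⟩ = 12/13.

0.923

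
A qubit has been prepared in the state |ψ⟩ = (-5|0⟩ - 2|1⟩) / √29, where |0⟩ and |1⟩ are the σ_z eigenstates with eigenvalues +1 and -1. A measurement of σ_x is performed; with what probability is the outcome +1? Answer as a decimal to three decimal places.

|+x⟩ = (|0⟩ + |1⟩)/√2, so ⟨+x|ψ⟩ = (-7) / (√2·√29).
P = |-7|² / 58 = 49/58.

0.845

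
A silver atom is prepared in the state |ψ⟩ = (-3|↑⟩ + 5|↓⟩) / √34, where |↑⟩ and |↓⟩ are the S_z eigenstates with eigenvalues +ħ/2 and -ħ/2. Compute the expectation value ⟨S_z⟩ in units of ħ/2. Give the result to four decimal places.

⟨σ_z⟩ = |a|² - |b|² divided by |a|²+|b|², with a, b the |↑⟩, |↓⟩ amplitudes.
= (9 - 25)/34 = -16/34.
⟨S_z⟩ = (ħ/2)·⟨σ_z⟩.

-0.4706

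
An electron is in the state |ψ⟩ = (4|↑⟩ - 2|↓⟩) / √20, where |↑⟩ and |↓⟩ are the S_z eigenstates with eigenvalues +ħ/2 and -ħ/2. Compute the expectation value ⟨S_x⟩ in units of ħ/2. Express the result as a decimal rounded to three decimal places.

⟨σ_x⟩ = 2 Re(a* b)/(|a|²+|b|²) with a = 4, b = -2.
a* b = -8, so ⟨σ_x⟩ = -16/20.
⟨S_x⟩ = (ħ/2)·⟨σ_x⟩.

-0.800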